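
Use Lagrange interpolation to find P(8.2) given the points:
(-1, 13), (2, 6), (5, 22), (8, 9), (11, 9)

Lagrange interpolation formula:
P(x) = Σ yᵢ × Lᵢ(x)
where Lᵢ(x) = Π_{j≠i} (x - xⱼ)/(xᵢ - xⱼ)

L_0(8.2) = (8.2 - 2)/(-1 - 2) × (8.2 - 5)/(-1 - 5) × (8.2 - 8)/(-1 - 8) × (8.2 - 11)/(-1 - 11) = -0.005715
L_1(8.2) = (8.2 - (-1))/(2 - (-1)) × (8.2 - 5)/(2 - 5) × (8.2 - 8)/(2 - 8) × (8.2 - 11)/(2 - 11) = 0.033923
L_2(8.2) = (8.2 - (-1))/(5 - (-1)) × (8.2 - 2)/(5 - 2) × (8.2 - 8)/(5 - 8) × (8.2 - 11)/(5 - 11) = -0.098588
L_3(8.2) = (8.2 - (-1))/(8 - (-1)) × (8.2 - 2)/(8 - 2) × (8.2 - 5)/(8 - 5) × (8.2 - 11)/(8 - 11) = 1.051602
L_4(8.2) = (8.2 - (-1))/(11 - (-1)) × (8.2 - 2)/(11 - 2) × (8.2 - 5)/(11 - 5) × (8.2 - 8)/(11 - 8) = 0.018779

P(8.2) = 13×L_0(8.2) + 6×L_1(8.2) + 22×L_2(8.2) + 9×L_3(8.2) + 9×L_4(8.2)
P(8.2) = 7.593732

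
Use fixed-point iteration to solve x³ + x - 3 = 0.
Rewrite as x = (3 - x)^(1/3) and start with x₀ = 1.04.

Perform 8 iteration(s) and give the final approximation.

Equation: x³ + x - 3 = 0
Fixed-point form: x = (3 - x)^(1/3)
x₀ = 1.04

x_1 = g(1.040000) = 1.251465
x_2 = g(1.251465) = 1.204735
x_3 = g(1.204735) = 1.215373
x_4 = g(1.215373) = 1.212967
x_5 = g(1.212967) = 1.213512
x_6 = g(1.213512) = 1.213389
x_7 = g(1.213389) = 1.213417
x_8 = g(1.213417) = 1.213410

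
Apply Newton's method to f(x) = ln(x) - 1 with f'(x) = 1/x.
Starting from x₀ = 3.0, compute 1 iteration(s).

f(x) = ln(x) - 1
f'(x) = 1/x
x₀ = 3.0

Newton-Raphson formula: x_{n+1} = x_n - f(x_n)/f'(x_n)

Iteration 1:
  f(3.000000) = 0.098612
  f'(3.000000) = 0.333333
  x_1 = 3.000000 - 0.098612/0.333333 = 2.704163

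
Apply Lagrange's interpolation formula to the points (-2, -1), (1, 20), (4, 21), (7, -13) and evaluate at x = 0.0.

Lagrange interpolation formula:
P(x) = Σ yᵢ × Lᵢ(x)
where Lᵢ(x) = Π_{j≠i} (x - xⱼ)/(xᵢ - xⱼ)

L_0(0.0) = (0.0 - 1)/(-2 - 1) × (0.0 - 4)/(-2 - 4) × (0.0 - 7)/(-2 - 7) = 0.172840
L_1(0.0) = (0.0 - (-2))/(1 - (-2)) × (0.0 - 4)/(1 - 4) × (0.0 - 7)/(1 - 7) = 1.037037
L_2(0.0) = (0.0 - (-2))/(4 - (-2)) × (0.0 - 1)/(4 - 1) × (0.0 - 7)/(4 - 7) = -0.259259
L_3(0.0) = (0.0 - (-2))/(7 - (-2)) × (0.0 - 1)/(7 - 1) × (0.0 - 4)/(7 - 4) = 0.049383

P(0.0) = (-1)×L_0(0.0) + 20×L_1(0.0) + 21×L_2(0.0) + (-13)×L_3(0.0)
P(0.0) = 14.481481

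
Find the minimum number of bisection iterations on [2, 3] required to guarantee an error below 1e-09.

We need (b-a)/2^n ≤ 1e-09
(3 - 2)/2^n ≤ 1e-09
1/2^n ≤ 1e-09
2^n ≥ 1000000000
n ≥ log₂(1000000000) = 29.90
n ≥ 30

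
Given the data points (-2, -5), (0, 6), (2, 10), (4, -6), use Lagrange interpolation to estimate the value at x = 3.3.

Lagrange interpolation formula:
P(x) = Σ yᵢ × Lᵢ(x)
where Lᵢ(x) = Π_{j≠i} (x - xⱼ)/(xᵢ - xⱼ)

L_0(3.3) = (3.3 - 0)/(-2 - 0) × (3.3 - 2)/(-2 - 2) × (3.3 - 4)/(-2 - 4) = 0.062563
L_1(3.3) = (3.3 - (-2))/(0 - (-2)) × (3.3 - 2)/(0 - 2) × (3.3 - 4)/(0 - 4) = -0.301438
L_2(3.3) = (3.3 - (-2))/(2 - (-2)) × (3.3 - 0)/(2 - 0) × (3.3 - 4)/(2 - 4) = 0.765188
L_3(3.3) = (3.3 - (-2))/(4 - (-2)) × (3.3 - 0)/(4 - 0) × (3.3 - 2)/(4 - 2) = 0.473687

P(3.3) = (-5)×L_0(3.3) + 6×L_1(3.3) + 10×L_2(3.3) + (-6)×L_3(3.3)
P(3.3) = 2.688313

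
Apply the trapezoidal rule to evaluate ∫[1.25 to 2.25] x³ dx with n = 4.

f(x) = x³
a = 1.25, b = 2.25, n = 4
h = (b - a)/n = 0.250000

Trapezoidal rule: (h/2)[f(x₀) + 2f(x₁) + 2f(x₂) + ... + f(xₙ)]

x_0 = 1.2500, f(x_0) = 1.953125, coefficient = 1
x_1 = 1.5000, f(x_1) = 3.375000, coefficient = 2
x_2 = 1.7500, f(x_2) = 5.359375, coefficient = 2
x_3 = 2.0000, f(x_3) = 8.000000, coefficient = 2
x_4 = 2.2500, f(x_4) = 11.390625, coefficient = 1

I ≈ (0.250000/2) × 46.812500 = 5.851562
Exact value: 5.796875
Error: 0.054688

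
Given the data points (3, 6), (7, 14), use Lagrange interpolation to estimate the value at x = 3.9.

Lagrange interpolation formula:
P(x) = Σ yᵢ × Lᵢ(x)
where Lᵢ(x) = Π_{j≠i} (x - xⱼ)/(xᵢ - xⱼ)

L_0(3.9) = (3.9 - 7)/(3 - 7) = 0.775000
L_1(3.9) = (3.9 - 3)/(7 - 3) = 0.225000

P(3.9) = 6×L_0(3.9) + 14×L_1(3.9)
P(3.9) = 7.800000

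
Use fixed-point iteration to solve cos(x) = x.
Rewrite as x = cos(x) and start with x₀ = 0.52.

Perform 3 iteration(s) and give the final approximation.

Equation: cos(x) = x
Fixed-point form: x = cos(x)
x₀ = 0.52

x_1 = g(0.520000) = 0.867819
x_2 = g(0.867819) = 0.646492
x_3 = g(0.646492) = 0.798202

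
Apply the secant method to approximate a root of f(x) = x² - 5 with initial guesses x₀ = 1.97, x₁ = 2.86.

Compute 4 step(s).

f(x) = x² - 5
x₀ = 1.97, x₁ = 2.86

Secant formula: x_{n+1} = x_n - f(x_n)(x_n - x_{n-1})/(f(x_n) - f(x_{n-1}))

Iteration 1:
  f(1.970000) = -1.119100
  f(2.860000) = 3.179600
  x_2 = 2.860000 - 3.179600×(2.860000 - 1.970000)/(3.179600 - (-1.119100))
       = 2.201698
Iteration 2:
  f(2.860000) = 3.179600
  f(2.201698) = -0.152527
  x_3 = 2.201698 - (-0.152527)×(2.201698 - 2.860000)/(-0.152527 - 3.179600)
       = 2.231831
Iteration 3:
  f(2.201698) = -0.152527
  f(2.231831) = -0.018929
  x_4 = 2.231831 - (-0.018929)×(2.231831 - 2.201698)/(-0.018929 - (-0.152527))
       = 2.236101
Iteration 4:
  f(2.231831) = -0.018929
  f(2.236101) = 0.000147
  x_5 = 2.236101 - 0.000147×(2.236101 - 2.231831)/(0.000147 - (-0.018929))
       = 2.236068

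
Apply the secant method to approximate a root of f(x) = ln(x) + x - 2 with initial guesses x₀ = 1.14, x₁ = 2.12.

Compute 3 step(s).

f(x) = ln(x) + x - 2
x₀ = 1.14, x₁ = 2.12

Secant formula: x_{n+1} = x_n - f(x_n)(x_n - x_{n-1})/(f(x_n) - f(x_{n-1}))

Iteration 1:
  f(1.140000) = -0.728972
  f(2.120000) = 0.871416
  x_2 = 2.120000 - 0.871416×(2.120000 - 1.140000)/(0.871416 - (-0.728972))
       = 1.586387
Iteration 2:
  f(2.120000) = 0.871416
  f(1.586387) = 0.047846
  x_3 = 1.586387 - 0.047846×(1.586387 - 2.120000)/(0.047846 - 0.871416)
       = 1.555386
Iteration 3:
  f(1.586387) = 0.047846
  f(1.555386) = -0.002890
  x_4 = 1.555386 - (-0.002890)×(1.555386 - 1.586387)/(-0.002890 - 0.047846)
       = 1.557152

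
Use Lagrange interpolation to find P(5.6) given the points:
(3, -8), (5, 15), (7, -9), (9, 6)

Lagrange interpolation formula:
P(x) = Σ yᵢ × Lᵢ(x)
where Lᵢ(x) = Π_{j≠i} (x - xⱼ)/(xᵢ - xⱼ)

L_0(5.6) = (5.6 - 5)/(3 - 5) × (5.6 - 7)/(3 - 7) × (5.6 - 9)/(3 - 9) = -0.059500
L_1(5.6) = (5.6 - 3)/(5 - 3) × (5.6 - 7)/(5 - 7) × (5.6 - 9)/(5 - 9) = 0.773500
L_2(5.6) = (5.6 - 3)/(7 - 3) × (5.6 - 5)/(7 - 5) × (5.6 - 9)/(7 - 9) = 0.331500
L_3(5.6) = (5.6 - 3)/(9 - 3) × (5.6 - 5)/(9 - 5) × (5.6 - 7)/(9 - 7) = -0.045500

P(5.6) = (-8)×L_0(5.6) + 15×L_1(5.6) + (-9)×L_2(5.6) + 6×L_3(5.6)
P(5.6) = 8.822000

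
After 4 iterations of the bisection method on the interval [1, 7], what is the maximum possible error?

Bisection error bound: |error| ≤ (b-a)/2^n
|error| ≤ (7 - 1)/2^4 = 6/2^4
|error| ≤ 0.3750000000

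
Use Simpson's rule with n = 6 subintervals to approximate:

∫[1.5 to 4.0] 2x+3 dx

f(x) = 2x+3
a = 1.5, b = 4.0, n = 6
h = (b - a)/n = 0.416667

Simpson's rule: (h/3)[f(x₀) + 4f(x₁) + 2f(x₂) + ... + f(xₙ)]

x_0 = 1.5000, f(x_0) = 6.000000, coefficient = 1
x_1 = 1.9167, f(x_1) = 6.833333, coefficient = 4
x_2 = 2.3333, f(x_2) = 7.666667, coefficient = 2
x_3 = 2.7500, f(x_3) = 8.500000, coefficient = 4
x_4 = 3.1667, f(x_4) = 9.333333, coefficient = 2
x_5 = 3.5833, f(x_5) = 10.166667, coefficient = 4
x_6 = 4.0000, f(x_6) = 11.000000, coefficient = 1

I ≈ (0.416667/3) × 153.000000 = 21.250000
Exact value: 21.250000
Error: 0.000000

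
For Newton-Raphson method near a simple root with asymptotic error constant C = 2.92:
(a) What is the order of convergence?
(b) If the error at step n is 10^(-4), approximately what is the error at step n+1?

(a) Newton-Raphson has quadratic (order 2) convergence near simple roots.
    This means |e_{n+1}| ≈ C|e_n|².

(b) With |e_n| = 10^(-4) and C = 2.92:
    |e_{n+1}| ≈ 2.92 × (10^(-4))² = 2.92 × 10^(-8)

(a) 2 (quadratic); (b) |e_{n+1}| ≈ 2.920e-08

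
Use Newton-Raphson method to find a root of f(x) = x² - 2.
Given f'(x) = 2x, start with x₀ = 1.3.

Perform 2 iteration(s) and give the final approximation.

f(x) = x² - 2
f'(x) = 2x
x₀ = 1.3

Newton-Raphson formula: x_{n+1} = x_n - f(x_n)/f'(x_n)

Iteration 1:
  f(1.300000) = -0.310000
  f'(1.300000) = 2.600000
  x_1 = 1.300000 - (-0.310000)/2.600000 = 1.419231
Iteration 2:
  f(1.419231) = 0.014216
  f'(1.419231) = 2.838462
  x_2 = 1.419231 - 0.014216/2.838462 = 1.414222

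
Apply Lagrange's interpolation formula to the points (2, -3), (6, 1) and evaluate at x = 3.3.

Lagrange interpolation formula:
P(x) = Σ yᵢ × Lᵢ(x)
where Lᵢ(x) = Π_{j≠i} (x - xⱼ)/(xᵢ - xⱼ)

L_0(3.3) = (3.3 - 6)/(2 - 6) = 0.675000
L_1(3.3) = (3.3 - 2)/(6 - 2) = 0.325000

P(3.3) = (-3)×L_0(3.3) + 1×L_1(3.3)
P(3.3) = -1.700000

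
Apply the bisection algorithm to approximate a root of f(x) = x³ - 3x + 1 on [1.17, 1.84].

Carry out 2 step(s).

f(x) = x³ - 3x + 1
Initial interval: [1.17, 1.84]

Iteration 1:
  c_1 = (1.170000 + 1.840000)/2 = 1.505000
  f(c_1) = f(1.505000) = -0.106137
  f(a) × f(c) ≥ 0, new interval: [1.505000, 1.840000]
Iteration 2:
  c_2 = (1.505000 + 1.840000)/2 = 1.672500
  f(c_2) = f(1.672500) = 0.660911
  f(a) × f(c) < 0, new interval: [1.505000, 1.672500]

After 2 iteration(s), the approximation is c_2 = 1.672500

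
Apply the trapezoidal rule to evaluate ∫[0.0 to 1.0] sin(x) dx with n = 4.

f(x) = sin(x)
a = 0.0, b = 1.0, n = 4
h = (b - a)/n = 0.250000

Trapezoidal rule: (h/2)[f(x₀) + 2f(x₁) + 2f(x₂) + ... + f(xₙ)]

x_0 = 0.0000, f(x_0) = 0.000000, coefficient = 1
x_1 = 0.2500, f(x_1) = 0.247404, coefficient = 2
x_2 = 0.5000, f(x_2) = 0.479426, coefficient = 2
x_3 = 0.7500, f(x_3) = 0.681639, coefficient = 2
x_4 = 1.0000, f(x_4) = 0.841471, coefficient = 1

I ≈ (0.250000/2) × 3.658408 = 0.457301
Exact value: 0.459698
Error: 0.002397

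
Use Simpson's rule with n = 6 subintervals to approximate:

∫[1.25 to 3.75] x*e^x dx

f(x) = x*e^x
a = 1.25, b = 3.75, n = 6
h = (b - a)/n = 0.416667

Simpson's rule: (h/3)[f(x₀) + 4f(x₁) + 2f(x₂) + ... + f(xₙ)]

x_0 = 1.2500, f(x_0) = 4.362929, coefficient = 1
x_1 = 1.6667, f(x_1) = 8.824150, coefficient = 4
x_2 = 2.0833, f(x_2) = 16.731656, coefficient = 2
x_3 = 2.5000, f(x_3) = 30.456235, coefficient = 4
x_4 = 2.9167, f(x_4) = 53.898793, coefficient = 2
x_5 = 3.3333, f(x_5) = 93.438750, coefficient = 4
x_6 = 3.7500, f(x_6) = 159.454058, coefficient = 1

I ≈ (0.416667/3) × 835.954423 = 116.104781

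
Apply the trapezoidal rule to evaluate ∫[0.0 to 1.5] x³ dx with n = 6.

f(x) = x³
a = 0.0, b = 1.5, n = 6
h = (b - a)/n = 0.250000

Trapezoidal rule: (h/2)[f(x₀) + 2f(x₁) + 2f(x₂) + ... + f(xₙ)]

x_0 = 0.0000, f(x_0) = 0.000000, coefficient = 1
x_1 = 0.2500, f(x_1) = 0.015625, coefficient = 2
x_2 = 0.5000, f(x_2) = 0.125000, coefficient = 2
x_3 = 0.7500, f(x_3) = 0.421875, coefficient = 2
x_4 = 1.0000, f(x_4) = 1.000000, coefficient = 2
x_5 = 1.2500, f(x_5) = 1.953125, coefficient = 2
x_6 = 1.5000, f(x_6) = 3.375000, coefficient = 1

I ≈ (0.250000/2) × 10.406250 = 1.300781
Exact value: 1.265625
Error: 0.035156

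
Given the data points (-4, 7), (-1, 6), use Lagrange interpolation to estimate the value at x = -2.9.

Lagrange interpolation formula:
P(x) = Σ yᵢ × Lᵢ(x)
where Lᵢ(x) = Π_{j≠i} (x - xⱼ)/(xᵢ - xⱼ)

L_0(-2.9) = (-2.9 - (-1))/(-4 - (-1)) = 0.633333
L_1(-2.9) = (-2.9 - (-4))/(-1 - (-4)) = 0.366667

P(-2.9) = 7×L_0(-2.9) + 6×L_1(-2.9)
P(-2.9) = 6.633333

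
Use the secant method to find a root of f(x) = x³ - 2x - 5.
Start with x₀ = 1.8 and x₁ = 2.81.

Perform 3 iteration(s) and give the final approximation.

f(x) = x³ - 2x - 5
x₀ = 1.8, x₁ = 2.81

Secant formula: x_{n+1} = x_n - f(x_n)(x_n - x_{n-1})/(f(x_n) - f(x_{n-1}))

Iteration 1:
  f(1.800000) = -2.768000
  f(2.810000) = 11.568041
  x_2 = 2.810000 - 11.568041×(2.810000 - 1.800000)/(11.568041 - (-2.768000))
       = 1.995011
Iteration 2:
  f(2.810000) = 11.568041
  f(1.995011) = -1.049745
  x_3 = 1.995011 - (-1.049745)×(1.995011 - 2.810000)/(-1.049745 - 11.568041)
       = 2.062814
Iteration 3:
  f(1.995011) = -1.049745
  f(2.062814) = -0.347937
  x_4 = 2.062814 - (-0.347937)×(2.062814 - 1.995011)/(-0.347937 - (-1.049745))
       = 2.096429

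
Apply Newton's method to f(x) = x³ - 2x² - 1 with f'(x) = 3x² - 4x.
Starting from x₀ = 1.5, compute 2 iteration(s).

f(x) = x³ - 2x² - 1
f'(x) = 3x² - 4x
x₀ = 1.5

Newton-Raphson formula: x_{n+1} = x_n - f(x_n)/f'(x_n)

Iteration 1:
  f(1.500000) = -2.125000
  f'(1.500000) = 0.750000
  x_1 = 1.500000 - (-2.125000)/0.750000 = 4.333333
Iteration 2:
  f(4.333333) = 42.814815
  f'(4.333333) = 39.000000
  x_2 = 4.333333 - 42.814815/39.000000 = 3.235518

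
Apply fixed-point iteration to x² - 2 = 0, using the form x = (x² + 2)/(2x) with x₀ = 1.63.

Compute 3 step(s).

Equation: x² - 2 = 0
Fixed-point form: x = (x² + 2)/(2x)
x₀ = 1.63

x_1 = g(1.630000) = 1.428497
x_2 = g(1.428497) = 1.414285
x_3 = g(1.414285) = 1.414214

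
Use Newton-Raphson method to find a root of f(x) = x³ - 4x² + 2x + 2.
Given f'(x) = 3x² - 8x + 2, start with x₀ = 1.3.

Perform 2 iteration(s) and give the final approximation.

f(x) = x³ - 4x² + 2x + 2
f'(x) = 3x² - 8x + 2
x₀ = 1.3

Newton-Raphson formula: x_{n+1} = x_n - f(x_n)/f'(x_n)

Iteration 1:
  f(1.300000) = 0.037000
  f'(1.300000) = -3.330000
  x_1 = 1.300000 - 0.037000/(-3.330000) = 1.311111
Iteration 2:
  f(1.311111) = -0.000011
  f'(1.311111) = -3.331852
  x_2 = 1.311111 - (-0.000011)/(-3.331852) = 1.311108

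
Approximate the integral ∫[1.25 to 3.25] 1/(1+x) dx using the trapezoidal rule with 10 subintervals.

f(x) = 1/(1+x)
a = 1.25, b = 3.25, n = 10
h = (b - a)/n = 0.200000

Trapezoidal rule: (h/2)[f(x₀) + 2f(x₁) + 2f(x₂) + ... + f(xₙ)]

x_0 = 1.2500, f(x_0) = 0.444444, coefficient = 1
x_1 = 1.4500, f(x_1) = 0.408163, coefficient = 2
x_2 = 1.6500, f(x_2) = 0.377358, coefficient = 2
x_3 = 1.8500, f(x_3) = 0.350877, coefficient = 2
x_4 = 2.0500, f(x_4) = 0.327869, coefficient = 2
x_5 = 2.2500, f(x_5) = 0.307692, coefficient = 2
x_6 = 2.4500, f(x_6) = 0.289855, coefficient = 2
x_7 = 2.6500, f(x_7) = 0.273973, coefficient = 2
x_8 = 2.8500, f(x_8) = 0.259740, coefficient = 2
x_9 = 3.0500, f(x_9) = 0.246914, coefficient = 2
x_10 = 3.2500, f(x_10) = 0.235294, coefficient = 1

I ≈ (0.200000/2) × 6.364622 = 0.636462
Exact value: 0.635989
Error: 0.000473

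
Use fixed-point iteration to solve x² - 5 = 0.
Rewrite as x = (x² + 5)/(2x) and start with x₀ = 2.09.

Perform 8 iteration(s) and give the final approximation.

Equation: x² - 5 = 0
Fixed-point form: x = (x² + 5)/(2x)
x₀ = 2.09

x_1 = g(2.090000) = 2.241172
x_2 = g(2.241172) = 2.236074
x_3 = g(2.236074) = 2.236068
x_4 = g(2.236068) = 2.236068
x_5 = g(2.236068) = 2.236068
x_6 = g(2.236068) = 2.236068
x_7 = g(2.236068) = 2.236068
x_8 = g(2.236068) = 2.236068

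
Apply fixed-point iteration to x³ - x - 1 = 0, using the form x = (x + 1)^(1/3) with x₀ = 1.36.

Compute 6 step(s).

Equation: x³ - x - 1 = 0
Fixed-point form: x = (x + 1)^(1/3)
x₀ = 1.36

x_1 = g(1.360000) = 1.331386
x_2 = g(1.331386) = 1.325983
x_3 = g(1.325983) = 1.324958
x_4 = g(1.324958) = 1.324764
x_5 = g(1.324764) = 1.324727
x_6 = g(1.324727) = 1.324720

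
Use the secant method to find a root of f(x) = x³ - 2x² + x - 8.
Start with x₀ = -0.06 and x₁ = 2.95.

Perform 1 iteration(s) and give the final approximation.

f(x) = x³ - 2x² + x - 8
x₀ = -0.06, x₁ = 2.95

Secant formula: x_{n+1} = x_n - f(x_n)(x_n - x_{n-1})/(f(x_n) - f(x_{n-1}))

Iteration 1:
  f(-0.060000) = -8.067416
  f(2.950000) = 3.217375
  x_2 = 2.950000 - 3.217375×(2.950000 - (-0.060000))/(3.217375 - (-8.067416))
       = 2.091827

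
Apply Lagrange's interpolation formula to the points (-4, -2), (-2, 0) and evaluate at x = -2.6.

Lagrange interpolation formula:
P(x) = Σ yᵢ × Lᵢ(x)
where Lᵢ(x) = Π_{j≠i} (x - xⱼ)/(xᵢ - xⱼ)

L_0(-2.6) = (-2.6 - (-2))/(-4 - (-2)) = 0.300000
L_1(-2.6) = (-2.6 - (-4))/(-2 - (-4)) = 0.700000

P(-2.6) = (-2)×L_0(-2.6) + 0×L_1(-2.6)
P(-2.6) = -0.600000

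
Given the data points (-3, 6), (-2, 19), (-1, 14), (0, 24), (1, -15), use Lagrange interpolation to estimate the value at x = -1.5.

Lagrange interpolation formula:
P(x) = Σ yᵢ × Lᵢ(x)
where Lᵢ(x) = Π_{j≠i} (x - xⱼ)/(xᵢ - xⱼ)

L_0(-1.5) = (-1.5 - (-2))/(-3 - (-2)) × (-1.5 - (-1))/(-3 - (-1)) × (-1.5 - 0)/(-3 - 0) × (-1.5 - 1)/(-3 - 1) = -0.039062
L_1(-1.5) = (-1.5 - (-3))/(-2 - (-3)) × (-1.5 - (-1))/(-2 - (-1)) × (-1.5 - 0)/(-2 - 0) × (-1.5 - 1)/(-2 - 1) = 0.468750
L_2(-1.5) = (-1.5 - (-3))/(-1 - (-3)) × (-1.5 - (-2))/(-1 - (-2)) × (-1.5 - 0)/(-1 - 0) × (-1.5 - 1)/(-1 - 1) = 0.703125
L_3(-1.5) = (-1.5 - (-3))/(0 - (-3)) × (-1.5 - (-2))/(0 - (-2)) × (-1.5 - (-1))/(0 - (-1)) × (-1.5 - 1)/(0 - 1) = -0.156250
L_4(-1.5) = (-1.5 - (-3))/(1 - (-3)) × (-1.5 - (-2))/(1 - (-2)) × (-1.5 - (-1))/(1 - (-1)) × (-1.5 - 0)/(1 - 0) = 0.023438

P(-1.5) = 6×L_0(-1.5) + 19×L_1(-1.5) + 14×L_2(-1.5) + 24×L_3(-1.5) + (-15)×L_4(-1.5)
P(-1.5) = 14.414062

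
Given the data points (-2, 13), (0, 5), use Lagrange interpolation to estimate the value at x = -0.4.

Lagrange interpolation formula:
P(x) = Σ yᵢ × Lᵢ(x)
where Lᵢ(x) = Π_{j≠i} (x - xⱼ)/(xᵢ - xⱼ)

L_0(-0.4) = (-0.4 - 0)/(-2 - 0) = 0.200000
L_1(-0.4) = (-0.4 - (-2))/(0 - (-2)) = 0.800000

P(-0.4) = 13×L_0(-0.4) + 5×L_1(-0.4)
P(-0.4) = 6.600000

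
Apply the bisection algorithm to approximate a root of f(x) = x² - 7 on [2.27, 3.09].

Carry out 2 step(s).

f(x) = x² - 7
Initial interval: [2.27, 3.09]

Iteration 1:
  c_1 = (2.270000 + 3.090000)/2 = 2.680000
  f(c_1) = f(2.680000) = 0.182400
  f(a) × f(c) < 0, new interval: [2.270000, 2.680000]
Iteration 2:
  c_2 = (2.270000 + 2.680000)/2 = 2.475000
  f(c_2) = f(2.475000) = -0.874375
  f(a) × f(c) ≥ 0, new interval: [2.475000, 2.680000]

After 2 iteration(s), the approximation is c_2 = 2.475000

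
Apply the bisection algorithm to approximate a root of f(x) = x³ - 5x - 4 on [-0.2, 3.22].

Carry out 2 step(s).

f(x) = x³ - 5x - 4
Initial interval: [-0.2, 3.22]

Iteration 1:
  c_1 = (-0.200000 + 3.220000)/2 = 1.510000
  f(c_1) = f(1.510000) = -8.107049
  f(a) × f(c) ≥ 0, new interval: [1.510000, 3.220000]
Iteration 2:
  c_2 = (1.510000 + 3.220000)/2 = 2.365000
  f(c_2) = f(2.365000) = -2.597023
  f(a) × f(c) ≥ 0, new interval: [2.365000, 3.220000]

After 2 iteration(s), the approximation is c_2 = 2.365000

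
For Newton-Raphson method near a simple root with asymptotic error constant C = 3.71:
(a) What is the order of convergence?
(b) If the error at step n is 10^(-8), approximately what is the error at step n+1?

(a) Newton-Raphson has quadratic (order 2) convergence near simple roots.
    This means |e_{n+1}| ≈ C|e_n|².

(b) With |e_n| = 10^(-8) and C = 3.71:
    |e_{n+1}| ≈ 3.71 × (10^(-8))² = 3.71 × 10^(-16)

(a) 2 (quadratic); (b) |e_{n+1}| ≈ 3.710e-16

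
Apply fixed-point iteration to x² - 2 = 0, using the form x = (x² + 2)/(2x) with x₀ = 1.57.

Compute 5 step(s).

Equation: x² - 2 = 0
Fixed-point form: x = (x² + 2)/(2x)
x₀ = 1.57

x_1 = g(1.570000) = 1.421943
x_2 = g(1.421943) = 1.414235
x_3 = g(1.414235) = 1.414214
x_4 = g(1.414214) = 1.414214
x_5 = g(1.414214) = 1.414214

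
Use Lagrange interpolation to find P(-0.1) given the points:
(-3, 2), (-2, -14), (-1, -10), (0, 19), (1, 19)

Lagrange interpolation formula:
P(x) = Σ yᵢ × Lᵢ(x)
where Lᵢ(x) = Π_{j≠i} (x - xⱼ)/(xᵢ - xⱼ)

L_0(-0.1) = (-0.1 - (-2))/(-3 - (-2)) × (-0.1 - (-1))/(-3 - (-1)) × (-0.1 - 0)/(-3 - 0) × (-0.1 - 1)/(-3 - 1) = 0.007838
L_1(-0.1) = (-0.1 - (-3))/(-2 - (-3)) × (-0.1 - (-1))/(-2 - (-1)) × (-0.1 - 0)/(-2 - 0) × (-0.1 - 1)/(-2 - 1) = -0.047850
L_2(-0.1) = (-0.1 - (-3))/(-1 - (-3)) × (-0.1 - (-2))/(-1 - (-2)) × (-0.1 - 0)/(-1 - 0) × (-0.1 - 1)/(-1 - 1) = 0.151525
L_3(-0.1) = (-0.1 - (-3))/(0 - (-3)) × (-0.1 - (-2))/(0 - (-2)) × (-0.1 - (-1))/(0 - (-1)) × (-0.1 - 1)/(0 - 1) = 0.909150
L_4(-0.1) = (-0.1 - (-3))/(1 - (-3)) × (-0.1 - (-2))/(1 - (-2)) × (-0.1 - (-1))/(1 - (-1)) × (-0.1 - 0)/(1 - 0) = -0.020663

P(-0.1) = 2×L_0(-0.1) + (-14)×L_1(-0.1) + (-10)×L_2(-0.1) + 19×L_3(-0.1) + 19×L_4(-0.1)
P(-0.1) = 16.051588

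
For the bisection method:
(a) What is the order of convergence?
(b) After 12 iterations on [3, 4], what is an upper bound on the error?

(a) Bisection has linear (order 1) convergence; the error is halved each step.

(b) Error bound = (b-a)/2^n = (4 - 3)/2^{12}
    = 1/2^{12}

(a) 1 (linear); (b) error ≤ 2.44e-04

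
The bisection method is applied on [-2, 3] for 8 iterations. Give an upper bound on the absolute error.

Bisection error bound: |error| ≤ (b-a)/2^n
|error| ≤ (3 - (-2))/2^8 = 5/2^8
|error| ≤ 0.0195312500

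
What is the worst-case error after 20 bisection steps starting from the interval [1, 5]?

Bisection error bound: |error| ≤ (b-a)/2^n
|error| ≤ (5 - 1)/2^20 = 4/2^20
|error| ≤ 0.0000038147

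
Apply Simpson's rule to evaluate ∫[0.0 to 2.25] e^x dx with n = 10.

f(x) = e^x
a = 0.0, b = 2.25, n = 10
h = (b - a)/n = 0.225000

Simpson's rule: (h/3)[f(x₀) + 4f(x₁) + 2f(x₂) + ... + f(xₙ)]

x_0 = 0.0000, f(x_0) = 1.000000, coefficient = 1
x_1 = 0.2250, f(x_1) = 1.252323, coefficient = 4
x_2 = 0.4500, f(x_2) = 1.568312, coefficient = 2
x_3 = 0.6750, f(x_3) = 1.964033, coefficient = 4
x_4 = 0.9000, f(x_4) = 2.459603, coefficient = 2
x_5 = 1.1250, f(x_5) = 3.080217, coefficient = 4
x_6 = 1.3500, f(x_6) = 3.857426, coefficient = 2
x_7 = 1.5750, f(x_7) = 4.830742, coefficient = 4
x_8 = 1.8000, f(x_8) = 6.049647, coefficient = 2
x_9 = 2.0250, f(x_9) = 7.576111, coefficient = 4
x_10 = 2.2500, f(x_10) = 9.487736, coefficient = 1

I ≈ (0.225000/3) × 113.171413 = 8.487856
Exact value: 8.487736
Error: 0.000120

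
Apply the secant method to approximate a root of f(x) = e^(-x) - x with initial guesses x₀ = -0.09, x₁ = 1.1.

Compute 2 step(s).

f(x) = e^(-x) - x
x₀ = -0.09, x₁ = 1.1

Secant formula: x_{n+1} = x_n - f(x_n)(x_n - x_{n-1})/(f(x_n) - f(x_{n-1}))

Iteration 1:
  f(-0.090000) = 1.184174
  f(1.100000) = -0.767129
  x_2 = 1.100000 - (-0.767129)×(1.100000 - (-0.090000))/(-0.767129 - 1.184174)
       = 0.632167
Iteration 2:
  f(1.100000) = -0.767129
  f(0.632167) = -0.100729
  x_3 = 0.632167 - (-0.100729)×(0.632167 - 1.100000)/(-0.100729 - (-0.767129))
       = 0.561453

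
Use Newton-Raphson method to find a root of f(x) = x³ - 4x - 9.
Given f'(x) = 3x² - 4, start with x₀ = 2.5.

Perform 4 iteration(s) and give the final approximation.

f(x) = x³ - 4x - 9
f'(x) = 3x² - 4
x₀ = 2.5

Newton-Raphson formula: x_{n+1} = x_n - f(x_n)/f'(x_n)

Iteration 1:
  f(2.500000) = -3.375000
  f'(2.500000) = 14.750000
  x_1 = 2.500000 - (-3.375000)/14.750000 = 2.728814
Iteration 2:
  f(2.728814) = 0.404647
  f'(2.728814) = 18.339270
  x_2 = 2.728814 - 0.404647/18.339270 = 2.706749
Iteration 3:
  f(2.706749) = 0.003975
  f'(2.706749) = 17.979471
  x_3 = 2.706749 - 0.003975/17.979471 = 2.706528
Iteration 4:
  f(2.706528) = 0.000000
  f'(2.706528) = 17.975881
  x_4 = 2.706528 - 0.000000/17.975881 = 2.706528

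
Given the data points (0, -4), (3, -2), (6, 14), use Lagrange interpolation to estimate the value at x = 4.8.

Lagrange interpolation formula:
P(x) = Σ yᵢ × Lᵢ(x)
where Lᵢ(x) = Π_{j≠i} (x - xⱼ)/(xᵢ - xⱼ)

L_0(4.8) = (4.8 - 3)/(0 - 3) × (4.8 - 6)/(0 - 6) = -0.120000
L_1(4.8) = (4.8 - 0)/(3 - 0) × (4.8 - 6)/(3 - 6) = 0.640000
L_2(4.8) = (4.8 - 0)/(6 - 0) × (4.8 - 3)/(6 - 3) = 0.480000

P(4.8) = (-4)×L_0(4.8) + (-2)×L_1(4.8) + 14×L_2(4.8)
P(4.8) = 5.920000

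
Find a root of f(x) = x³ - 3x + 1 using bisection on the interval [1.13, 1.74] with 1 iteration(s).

f(x) = x³ - 3x + 1
Initial interval: [1.13, 1.74]

Iteration 1:
  c_1 = (1.130000 + 1.740000)/2 = 1.435000
  f(c_1) = f(1.435000) = -0.350012
  f(a) × f(c) ≥ 0, new interval: [1.435000, 1.740000]

After 1 iteration(s), the approximation is c_1 = 1.435000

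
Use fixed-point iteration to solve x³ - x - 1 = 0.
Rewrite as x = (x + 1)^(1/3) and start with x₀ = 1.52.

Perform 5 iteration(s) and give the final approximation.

Equation: x³ - x - 1 = 0
Fixed-point form: x = (x + 1)^(1/3)
x₀ = 1.52

x_1 = g(1.520000) = 1.360818
x_2 = g(1.360818) = 1.331540
x_3 = g(1.331540) = 1.326013
x_4 = g(1.326013) = 1.324964
x_5 = g(1.324964) = 1.324765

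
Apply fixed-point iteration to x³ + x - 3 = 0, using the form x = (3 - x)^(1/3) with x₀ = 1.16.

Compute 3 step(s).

Equation: x³ + x - 3 = 0
Fixed-point form: x = (3 - x)^(1/3)
x₀ = 1.16

x_1 = g(1.160000) = 1.225385
x_2 = g(1.225385) = 1.210695
x_3 = g(1.210695) = 1.214026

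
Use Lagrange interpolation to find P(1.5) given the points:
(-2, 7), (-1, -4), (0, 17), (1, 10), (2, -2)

Lagrange interpolation formula:
P(x) = Σ yᵢ × Lᵢ(x)
where Lᵢ(x) = Π_{j≠i} (x - xⱼ)/(xᵢ - xⱼ)

L_0(1.5) = (1.5 - (-1))/(-2 - (-1)) × (1.5 - 0)/(-2 - 0) × (1.5 - 1)/(-2 - 1) × (1.5 - 2)/(-2 - 2) = -0.039062
L_1(1.5) = (1.5 - (-2))/(-1 - (-2)) × (1.5 - 0)/(-1 - 0) × (1.5 - 1)/(-1 - 1) × (1.5 - 2)/(-1 - 2) = 0.218750
L_2(1.5) = (1.5 - (-2))/(0 - (-2)) × (1.5 - (-1))/(0 - (-1)) × (1.5 - 1)/(0 - 1) × (1.5 - 2)/(0 - 2) = -0.546875
L_3(1.5) = (1.5 - (-2))/(1 - (-2)) × (1.5 - (-1))/(1 - (-1)) × (1.5 - 0)/(1 - 0) × (1.5 - 2)/(1 - 2) = 1.093750
L_4(1.5) = (1.5 - (-2))/(2 - (-2)) × (1.5 - (-1))/(2 - (-1)) × (1.5 - 0)/(2 - 0) × (1.5 - 1)/(2 - 1) = 0.273438

P(1.5) = 7×L_0(1.5) + (-4)×L_1(1.5) + 17×L_2(1.5) + 10×L_3(1.5) + (-2)×L_4(1.5)
P(1.5) = -0.054688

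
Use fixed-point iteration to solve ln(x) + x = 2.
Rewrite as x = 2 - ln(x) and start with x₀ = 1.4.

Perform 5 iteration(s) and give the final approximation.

Equation: ln(x) + x = 2
Fixed-point form: x = 2 - ln(x)
x₀ = 1.4

x_1 = g(1.400000) = 1.663528
x_2 = g(1.663528) = 1.491059
x_3 = g(1.491059) = 1.600513
x_4 = g(1.600513) = 1.529676
x_5 = g(1.529676) = 1.574944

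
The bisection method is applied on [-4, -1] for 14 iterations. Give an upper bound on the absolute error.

Bisection error bound: |error| ≤ (b-a)/2^n
|error| ≤ (-1 - (-4))/2^14 = 3/2^14
|error| ≤ 0.0001831055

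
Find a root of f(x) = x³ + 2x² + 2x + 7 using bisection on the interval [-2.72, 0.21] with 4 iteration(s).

f(x) = x³ + 2x² + 2x + 7
Initial interval: [-2.72, 0.21]

Iteration 1:
  c_1 = (-2.720000 + 0.210000)/2 = -1.255000
  f(c_1) = f(-1.255000) = 5.663394
  f(a) × f(c) < 0, new interval: [-2.720000, -1.255000]
Iteration 2:
  c_2 = (-2.720000 + (-1.255000))/2 = -1.987500
  f(c_2) = f(-1.987500) = 3.074377
  f(a) × f(c) < 0, new interval: [-2.720000, -1.987500]
Iteration 3:
  c_3 = (-2.720000 + (-1.987500))/2 = -2.353750
  f(c_3) = f(-2.353750) = 0.332676
  f(a) × f(c) < 0, new interval: [-2.720000, -2.353750]
Iteration 4:
  c_4 = (-2.720000 + (-2.353750))/2 = -2.536875
  f(c_4) = f(-2.536875) = -1.528935
  f(a) × f(c) ≥ 0, new interval: [-2.536875, -2.353750]

After 4 iteration(s), the approximation is c_4 = -2.536875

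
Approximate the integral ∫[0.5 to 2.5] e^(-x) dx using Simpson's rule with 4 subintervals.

f(x) = e^(-x)
a = 0.5, b = 2.5, n = 4
h = (b - a)/n = 0.500000

Simpson's rule: (h/3)[f(x₀) + 4f(x₁) + 2f(x₂) + ... + f(xₙ)]

x_0 = 0.5000, f(x_0) = 0.606531, coefficient = 1
x_1 = 1.0000, f(x_1) = 0.367879, coefficient = 4
x_2 = 1.5000, f(x_2) = 0.223130, coefficient = 2
x_3 = 2.0000, f(x_3) = 0.135335, coefficient = 4
x_4 = 2.5000, f(x_4) = 0.082085, coefficient = 1

I ≈ (0.500000/3) × 3.147735 = 0.524622
Exact value: 0.524446
Error: 0.000177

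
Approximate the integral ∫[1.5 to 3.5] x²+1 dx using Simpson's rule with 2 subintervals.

f(x) = x²+1
a = 1.5, b = 3.5, n = 2
h = (b - a)/n = 1.000000

Simpson's rule: (h/3)[f(x₀) + 4f(x₁) + 2f(x₂) + ... + f(xₙ)]

x_0 = 1.5000, f(x_0) = 3.250000, coefficient = 1
x_1 = 2.5000, f(x_1) = 7.250000, coefficient = 4
x_2 = 3.5000, f(x_2) = 13.250000, coefficient = 1

I ≈ (1.000000/3) × 45.500000 = 15.166667
Exact value: 15.166667
Error: 0.000000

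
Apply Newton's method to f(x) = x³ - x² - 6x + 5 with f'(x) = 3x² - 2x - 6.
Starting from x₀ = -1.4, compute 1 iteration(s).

f(x) = x³ - x² - 6x + 5
f'(x) = 3x² - 2x - 6
x₀ = -1.4

Newton-Raphson formula: x_{n+1} = x_n - f(x_n)/f'(x_n)

Iteration 1:
  f(-1.400000) = 8.696000
  f'(-1.400000) = 2.680000
  x_1 = -1.400000 - 8.696000/2.680000 = -4.644776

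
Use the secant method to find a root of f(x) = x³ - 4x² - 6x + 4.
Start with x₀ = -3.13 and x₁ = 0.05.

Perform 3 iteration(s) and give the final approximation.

f(x) = x³ - 4x² - 6x + 4
x₀ = -3.13, x₁ = 0.05

Secant formula: x_{n+1} = x_n - f(x_n)(x_n - x_{n-1})/(f(x_n) - f(x_{n-1}))

Iteration 1:
  f(-3.130000) = -47.071897
  f(0.050000) = 3.690125
  x_2 = 0.050000 - 3.690125×(0.050000 - (-3.130000))/(3.690125 - (-47.071897))
       = -0.181169
Iteration 2:
  f(0.050000) = 3.690125
  f(-0.181169) = 4.949778
  x_3 = -0.181169 - 4.949778×(-0.181169 - 0.050000)/(4.949778 - 3.690125)
       = 0.727204
Iteration 3:
  f(-0.181169) = 4.949778
  f(0.727204) = -2.093961
  x_4 = 0.727204 - (-2.093961)×(0.727204 - (-0.181169))/(-2.093961 - 4.949778)
       = 0.457163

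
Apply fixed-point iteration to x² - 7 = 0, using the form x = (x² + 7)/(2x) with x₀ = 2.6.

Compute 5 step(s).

Equation: x² - 7 = 0
Fixed-point form: x = (x² + 7)/(2x)
x₀ = 2.6

x_1 = g(2.600000) = 2.646154
x_2 = g(2.646154) = 2.645751
x_3 = g(2.645751) = 2.645751
x_4 = g(2.645751) = 2.645751
x_5 = g(2.645751) = 2.645751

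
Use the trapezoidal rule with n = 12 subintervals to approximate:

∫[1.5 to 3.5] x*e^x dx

f(x) = x*e^x
a = 1.5, b = 3.5, n = 12
h = (b - a)/n = 0.166667

Trapezoidal rule: (h/2)[f(x₀) + 2f(x₁) + 2f(x₂) + ... + f(xₙ)]

x_0 = 1.5000, f(x_0) = 6.722534, coefficient = 1
x_1 = 1.6667, f(x_1) = 8.824150, coefficient = 2
x_2 = 1.8333, f(x_2) = 11.466952, coefficient = 2
x_3 = 2.0000, f(x_3) = 14.778112, coefficient = 2
x_4 = 2.1667, f(x_4) = 18.913133, coefficient = 2
x_5 = 2.3333, f(x_5) = 24.061937, coefficient = 2
x_6 = 2.5000, f(x_6) = 30.456235, coefficient = 2
x_7 = 2.6667, f(x_7) = 38.378443, coefficient = 2
x_8 = 2.8333, f(x_8) = 48.172446, coefficient = 2
x_9 = 3.0000, f(x_9) = 60.256611, coefficient = 2
x_10 = 3.1667, f(x_10) = 75.139484, coefficient = 2
x_11 = 3.3333, f(x_11) = 93.438750, coefficient = 2
x_12 = 3.5000, f(x_12) = 115.904082, coefficient = 1

I ≈ (0.166667/2) × 970.399121 = 80.866593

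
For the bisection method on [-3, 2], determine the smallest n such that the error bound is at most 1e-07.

We need (b-a)/2^n ≤ 1e-07
(2 - (-3))/2^n ≤ 1e-07
5/2^n ≤ 1e-07
2^n ≥ 50000000
n ≥ log₂(50000000) = 25.58
n ≥ 26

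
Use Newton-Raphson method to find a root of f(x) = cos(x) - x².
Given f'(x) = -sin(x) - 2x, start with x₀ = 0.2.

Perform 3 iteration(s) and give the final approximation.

f(x) = cos(x) - x²
f'(x) = -sin(x) - 2x
x₀ = 0.2

Newton-Raphson formula: x_{n+1} = x_n - f(x_n)/f'(x_n)

Iteration 1:
  f(0.200000) = 0.940067
  f'(0.200000) = -0.598669
  x_1 = 0.200000 - 0.940067/(-0.598669) = 1.770260
Iteration 2:
  f(1.770260) = -3.331965
  f'(1.770260) = -4.520693
  x_2 = 1.770260 - (-3.331965)/(-4.520693) = 1.033213
Iteration 3:
  f(1.033213) = -0.555467
  f'(1.033213) = -2.925374
  x_3 = 1.033213 - (-0.555467)/(-2.925374) = 0.843334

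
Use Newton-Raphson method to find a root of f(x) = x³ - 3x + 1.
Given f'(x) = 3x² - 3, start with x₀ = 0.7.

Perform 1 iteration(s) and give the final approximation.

f(x) = x³ - 3x + 1
f'(x) = 3x² - 3
x₀ = 0.7

Newton-Raphson formula: x_{n+1} = x_n - f(x_n)/f'(x_n)

Iteration 1:
  f(0.700000) = -0.757000
  f'(0.700000) = -1.530000
  x_1 = 0.700000 - (-0.757000)/(-1.530000) = 0.205229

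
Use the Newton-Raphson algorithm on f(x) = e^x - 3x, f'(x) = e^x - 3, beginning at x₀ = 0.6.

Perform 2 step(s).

f(x) = e^x - 3x
f'(x) = e^x - 3
x₀ = 0.6

Newton-Raphson formula: x_{n+1} = x_n - f(x_n)/f'(x_n)

Iteration 1:
  f(0.600000) = 0.022119
  f'(0.600000) = -1.177881
  x_1 = 0.600000 - 0.022119/(-1.177881) = 0.618778
Iteration 2:
  f(0.618778) = 0.000323
  f'(0.618778) = -1.143341
  x_2 = 0.618778 - 0.000323/(-1.143341) = 0.619061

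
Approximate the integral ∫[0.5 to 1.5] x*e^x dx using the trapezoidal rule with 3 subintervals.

f(x) = x*e^x
a = 0.5, b = 1.5, n = 3
h = (b - a)/n = 0.333333

Trapezoidal rule: (h/2)[f(x₀) + 2f(x₁) + 2f(x₂) + ... + f(xₙ)]

x_0 = 0.5000, f(x_0) = 0.824361, coefficient = 1
x_1 = 0.8333, f(x_1) = 1.917480, coefficient = 2
x_2 = 1.1667, f(x_2) = 3.746482, coefficient = 2
x_3 = 1.5000, f(x_3) = 6.722534, coefficient = 1

I ≈ (0.333333/2) × 18.874819 = 3.145803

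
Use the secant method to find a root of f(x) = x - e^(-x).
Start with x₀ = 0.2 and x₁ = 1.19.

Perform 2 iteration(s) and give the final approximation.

f(x) = x - e^(-x)
x₀ = 0.2, x₁ = 1.19

Secant formula: x_{n+1} = x_n - f(x_n)(x_n - x_{n-1})/(f(x_n) - f(x_{n-1}))

Iteration 1:
  f(0.200000) = -0.618731
  f(1.190000) = 0.885779
  x_2 = 1.190000 - 0.885779×(1.190000 - 0.200000)/(0.885779 - (-0.618731))
       = 0.607138
Iteration 2:
  f(1.190000) = 0.885779
  f(0.607138) = 0.062230
  x_3 = 0.607138 - 0.062230×(0.607138 - 1.190000)/(0.062230 - 0.885779)
       = 0.563095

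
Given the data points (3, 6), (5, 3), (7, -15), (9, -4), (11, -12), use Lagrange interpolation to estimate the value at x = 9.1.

Lagrange interpolation formula:
P(x) = Σ yᵢ × Lᵢ(x)
where Lᵢ(x) = Π_{j≠i} (x - xⱼ)/(xᵢ - xⱼ)

L_0(9.1) = (9.1 - 5)/(3 - 5) × (9.1 - 7)/(3 - 7) × (9.1 - 9)/(3 - 9) × (9.1 - 11)/(3 - 11) = -0.004260
L_1(9.1) = (9.1 - 3)/(5 - 3) × (9.1 - 7)/(5 - 7) × (9.1 - 9)/(5 - 9) × (9.1 - 11)/(5 - 11) = 0.025353
L_2(9.1) = (9.1 - 3)/(7 - 3) × (9.1 - 5)/(7 - 5) × (9.1 - 9)/(7 - 9) × (9.1 - 11)/(7 - 11) = -0.074248
L_3(9.1) = (9.1 - 3)/(9 - 3) × (9.1 - 5)/(9 - 5) × (9.1 - 7)/(9 - 7) × (9.1 - 11)/(9 - 11) = 1.039478
L_4(9.1) = (9.1 - 3)/(11 - 3) × (9.1 - 5)/(11 - 5) × (9.1 - 7)/(11 - 7) × (9.1 - 9)/(11 - 9) = 0.013677

P(9.1) = 6×L_0(9.1) + 3×L_1(9.1) + (-15)×L_2(9.1) + (-4)×L_3(9.1) + (-12)×L_4(9.1)
P(9.1) = -3.157816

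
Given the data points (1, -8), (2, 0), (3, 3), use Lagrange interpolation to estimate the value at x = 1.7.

Lagrange interpolation formula:
P(x) = Σ yᵢ × Lᵢ(x)
where Lᵢ(x) = Π_{j≠i} (x - xⱼ)/(xᵢ - xⱼ)

L_0(1.7) = (1.7 - 2)/(1 - 2) × (1.7 - 3)/(1 - 3) = 0.195000
L_1(1.7) = (1.7 - 1)/(2 - 1) × (1.7 - 3)/(2 - 3) = 0.910000
L_2(1.7) = (1.7 - 1)/(3 - 1) × (1.7 - 2)/(3 - 2) = -0.105000

P(1.7) = (-8)×L_0(1.7) + 0×L_1(1.7) + 3×L_2(1.7)
P(1.7) = -1.875000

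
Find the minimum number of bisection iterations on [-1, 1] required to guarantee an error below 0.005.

We need (b-a)/2^n ≤ 0.005
(1 - (-1))/2^n ≤ 0.005
2/2^n ≤ 0.005
2^n ≥ 400
n ≥ log₂(400) = 8.64
n ≥ 9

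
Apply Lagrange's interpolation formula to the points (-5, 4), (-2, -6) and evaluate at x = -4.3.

Lagrange interpolation formula:
P(x) = Σ yᵢ × Lᵢ(x)
where Lᵢ(x) = Π_{j≠i} (x - xⱼ)/(xᵢ - xⱼ)

L_0(-4.3) = (-4.3 - (-2))/(-5 - (-2)) = 0.766667
L_1(-4.3) = (-4.3 - (-5))/(-2 - (-5)) = 0.233333

P(-4.3) = 4×L_0(-4.3) + (-6)×L_1(-4.3)
P(-4.3) = 1.666667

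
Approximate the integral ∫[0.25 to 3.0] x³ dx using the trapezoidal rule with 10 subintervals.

f(x) = x³
a = 0.25, b = 3.0, n = 10
h = (b - a)/n = 0.275000

Trapezoidal rule: (h/2)[f(x₀) + 2f(x₁) + 2f(x₂) + ... + f(xₙ)]

x_0 = 0.2500, f(x_0) = 0.015625, coefficient = 1
x_1 = 0.5250, f(x_1) = 0.144703, coefficient = 2
x_2 = 0.8000, f(x_2) = 0.512000, coefficient = 2
x_3 = 1.0750, f(x_3) = 1.242297, coefficient = 2
x_4 = 1.3500, f(x_4) = 2.460375, coefficient = 2
x_5 = 1.6250, f(x_5) = 4.291016, coefficient = 2
x_6 = 1.9000, f(x_6) = 6.859000, coefficient = 2
x_7 = 2.1750, f(x_7) = 10.289109, coefficient = 2
x_8 = 2.4500, f(x_8) = 14.706125, coefficient = 2
x_9 = 2.7250, f(x_9) = 20.234828, coefficient = 2
x_10 = 3.0000, f(x_10) = 27.000000, coefficient = 1

I ≈ (0.275000/2) × 148.494531 = 20.417998
Exact value: 20.249023
Error: 0.168975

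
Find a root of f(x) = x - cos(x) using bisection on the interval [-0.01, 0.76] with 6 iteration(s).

f(x) = x - cos(x)
Initial interval: [-0.01, 0.76]

Iteration 1:
  c_1 = (-0.010000 + 0.760000)/2 = 0.375000
  f(c_1) = f(0.375000) = -0.555508
  f(a) × f(c) ≥ 0, new interval: [0.375000, 0.760000]
Iteration 2:
  c_2 = (0.375000 + 0.760000)/2 = 0.567500
  f(c_2) = f(0.567500) = -0.275747
  f(a) × f(c) ≥ 0, new interval: [0.567500, 0.760000]
Iteration 3:
  c_3 = (0.567500 + 0.760000)/2 = 0.663750
  f(c_3) = f(0.663750) = -0.123937
  f(a) × f(c) ≥ 0, new interval: [0.663750, 0.760000]
Iteration 4:
  c_4 = (0.663750 + 0.760000)/2 = 0.711875
  f(c_4) = f(0.711875) = -0.045263
  f(a) × f(c) ≥ 0, new interval: [0.711875, 0.760000]
Iteration 5:
  c_5 = (0.711875 + 0.760000)/2 = 0.735938
  f(c_5) = f(0.735938) = -0.005264
  f(a) × f(c) ≥ 0, new interval: [0.735938, 0.760000]
Iteration 6:
  c_6 = (0.735938 + 0.760000)/2 = 0.747969
  f(c_6) = f(0.747969) = 0.014897
  f(a) × f(c) < 0, new interval: [0.735938, 0.747969]

After 6 iteration(s), the approximation is c_6 = 0.747969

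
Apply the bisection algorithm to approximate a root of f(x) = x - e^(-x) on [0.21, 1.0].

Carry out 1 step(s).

f(x) = x - e^(-x)
Initial interval: [0.21, 1.0]

Iteration 1:
  c_1 = (0.210000 + 1.000000)/2 = 0.605000
  f(c_1) = f(0.605000) = 0.058926
  f(a) × f(c) < 0, new interval: [0.210000, 0.605000]

After 1 iteration(s), the approximation is c_1 = 0.605000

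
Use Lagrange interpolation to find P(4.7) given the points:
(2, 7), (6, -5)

Lagrange interpolation formula:
P(x) = Σ yᵢ × Lᵢ(x)
where Lᵢ(x) = Π_{j≠i} (x - xⱼ)/(xᵢ - xⱼ)

L_0(4.7) = (4.7 - 6)/(2 - 6) = 0.325000
L_1(4.7) = (4.7 - 2)/(6 - 2) = 0.675000

P(4.7) = 7×L_0(4.7) + (-5)×L_1(4.7)
P(4.7) = -1.100000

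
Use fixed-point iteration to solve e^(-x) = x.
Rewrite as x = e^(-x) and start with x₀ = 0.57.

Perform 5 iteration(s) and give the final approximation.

Equation: e^(-x) = x
Fixed-point form: x = e^(-x)
x₀ = 0.57

x_1 = g(0.570000) = 0.565525
x_2 = g(0.565525) = 0.568062
x_3 = g(0.568062) = 0.566623
x_4 = g(0.566623) = 0.567439
x_5 = g(0.567439) = 0.566976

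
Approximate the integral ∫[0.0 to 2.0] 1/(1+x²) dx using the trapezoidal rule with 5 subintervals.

f(x) = 1/(1+x²)
a = 0.0, b = 2.0, n = 5
h = (b - a)/n = 0.400000

Trapezoidal rule: (h/2)[f(x₀) + 2f(x₁) + 2f(x₂) + ... + f(xₙ)]

x_0 = 0.0000, f(x_0) = 1.000000, coefficient = 1
x_1 = 0.4000, f(x_1) = 0.862069, coefficient = 2
x_2 = 0.8000, f(x_2) = 0.609756, coefficient = 2
x_3 = 1.2000, f(x_3) = 0.409836, coefficient = 2
x_4 = 1.6000, f(x_4) = 0.280899, coefficient = 2
x_5 = 2.0000, f(x_5) = 0.200000, coefficient = 1

I ≈ (0.400000/2) × 5.525120 = 1.105024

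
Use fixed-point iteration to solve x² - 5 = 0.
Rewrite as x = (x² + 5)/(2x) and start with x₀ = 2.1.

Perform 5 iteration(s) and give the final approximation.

Equation: x² - 5 = 0
Fixed-point form: x = (x² + 5)/(2x)
x₀ = 2.1

x_1 = g(2.100000) = 2.240476
x_2 = g(2.240476) = 2.236072
x_3 = g(2.236072) = 2.236068
x_4 = g(2.236068) = 2.236068
x_5 = g(2.236068) = 2.236068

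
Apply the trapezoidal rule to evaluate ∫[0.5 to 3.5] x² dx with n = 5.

f(x) = x²
a = 0.5, b = 3.5, n = 5
h = (b - a)/n = 0.600000

Trapezoidal rule: (h/2)[f(x₀) + 2f(x₁) + 2f(x₂) + ... + f(xₙ)]

x_0 = 0.5000, f(x_0) = 0.250000, coefficient = 1
x_1 = 1.1000, f(x_1) = 1.210000, coefficient = 2
x_2 = 1.7000, f(x_2) = 2.890000, coefficient = 2
x_3 = 2.3000, f(x_3) = 5.290000, coefficient = 2
x_4 = 2.9000, f(x_4) = 8.410000, coefficient = 2
x_5 = 3.5000, f(x_5) = 12.250000, coefficient = 1

I ≈ (0.600000/2) × 48.100000 = 14.430000
Exact value: 14.250000
Error: 0.180000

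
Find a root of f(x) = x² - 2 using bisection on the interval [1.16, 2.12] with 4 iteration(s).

f(x) = x² - 2
Initial interval: [1.16, 2.12]

Iteration 1:
  c_1 = (1.160000 + 2.120000)/2 = 1.640000
  f(c_1) = f(1.640000) = 0.689600
  f(a) × f(c) < 0, new interval: [1.160000, 1.640000]
Iteration 2:
  c_2 = (1.160000 + 1.640000)/2 = 1.400000
  f(c_2) = f(1.400000) = -0.040000
  f(a) × f(c) ≥ 0, new interval: [1.400000, 1.640000]
Iteration 3:
  c_3 = (1.400000 + 1.640000)/2 = 1.520000
  f(c_3) = f(1.520000) = 0.310400
  f(a) × f(c) < 0, new interval: [1.400000, 1.520000]
Iteration 4:
  c_4 = (1.400000 + 1.520000)/2 = 1.460000
  f(c_4) = f(1.460000) = 0.131600
  f(a) × f(c) < 0, new interval: [1.400000, 1.460000]

After 4 iteration(s), the approximation is c_4 = 1.460000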